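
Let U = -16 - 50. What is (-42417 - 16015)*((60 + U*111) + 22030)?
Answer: -862690048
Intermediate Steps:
U = -66
(-42417 - 16015)*((60 + U*111) + 22030) = (-42417 - 16015)*((60 - 66*111) + 22030) = -58432*((60 - 7326) + 22030) = -58432*(-7266 + 22030) = -58432*14764 = -862690048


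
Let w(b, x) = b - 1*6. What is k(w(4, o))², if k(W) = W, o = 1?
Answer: 4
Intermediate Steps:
w(b, x) = -6 + b (w(b, x) = b - 6 = -6 + b)
k(w(4, o))² = (-6 + 4)² = (-2)² = 4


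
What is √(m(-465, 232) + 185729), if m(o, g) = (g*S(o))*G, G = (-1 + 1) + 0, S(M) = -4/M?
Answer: √185729 ≈ 430.96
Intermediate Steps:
G = 0 (G = 0 + 0 = 0)
m(o, g) = 0 (m(o, g) = (g*(-4/o))*0 = -4*g/o*0 = 0)
√(m(-465, 232) + 185729) = √(0 + 185729) = √185729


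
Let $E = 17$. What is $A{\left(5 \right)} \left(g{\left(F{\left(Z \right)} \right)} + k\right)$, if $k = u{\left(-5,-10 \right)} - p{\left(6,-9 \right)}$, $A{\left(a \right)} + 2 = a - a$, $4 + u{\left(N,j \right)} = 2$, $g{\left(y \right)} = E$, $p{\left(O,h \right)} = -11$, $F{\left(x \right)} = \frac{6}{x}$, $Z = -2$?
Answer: $-52$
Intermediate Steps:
$g{\left(y \right)} = 17$
$u{\left(N,j \right)} = -2$ ($u{\left(N,j \right)} = -4 + 2 = -2$)
$A{\left(a \right)} = -2$ ($A{\left(a \right)} = -2 + \left(a - a\right) = -2 + 0 = -2$)
$k = 9$ ($k = -2 - -11 = -2 + 11 = 9$)
$A{\left(5 \right)} \left(g{\left(F{\left(Z \right)} \right)} + k\right) = - 2 \left(17 + 9\right) = \left(-2\right) 26 = -52$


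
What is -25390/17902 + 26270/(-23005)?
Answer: -105438249/41183551 ≈ -2.5602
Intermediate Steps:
-25390/17902 + 26270/(-23005) = -25390*1/17902 + 26270*(-1/23005) = -12695/8951 - 5254/4601 = -105438249/41183551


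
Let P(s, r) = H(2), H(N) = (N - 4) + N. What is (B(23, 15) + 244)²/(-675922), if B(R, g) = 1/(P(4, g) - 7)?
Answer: -2913849/33120178 ≈ -0.087978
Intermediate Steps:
H(N) = -4 + 2*N (H(N) = (-4 + N) + N = -4 + 2*N)
P(s, r) = 0 (P(s, r) = -4 + 2*2 = -4 + 4 = 0)
B(R, g) = -⅐ (B(R, g) = 1/(0 - 7) = 1/(-7) = -⅐)
(B(23, 15) + 244)²/(-675922) = (-⅐ + 244)²/(-675922) = (1707/7)²*(-1/675922) = (2913849/49)*(-1/675922) = -2913849/33120178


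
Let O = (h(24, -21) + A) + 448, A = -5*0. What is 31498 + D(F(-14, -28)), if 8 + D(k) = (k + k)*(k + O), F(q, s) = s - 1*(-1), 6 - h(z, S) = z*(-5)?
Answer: 1952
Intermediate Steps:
h(z, S) = 6 + 5*z (h(z, S) = 6 - z*(-5) = 6 - (-5)*z = 6 + 5*z)
A = 0
O = 574 (O = ((6 + 5*24) + 0) + 448 = ((6 + 120) + 0) + 448 = (126 + 0) + 448 = 126 + 448 = 574)
F(q, s) = 1 + s (F(q, s) = s + 1 = 1 + s)
D(k) = -8 + 2*k*(574 + k) (D(k) = -8 + (k + k)*(k + 574) = -8 + (2*k)*(574 + k) = -8 + 2*k*(574 + k))
31498 + D(F(-14, -28)) = 31498 + (-8 + 2*(1 - 28)² + 1148*(1 - 28)) = 31498 + (-8 + 2*(-27)² + 1148*(-27)) = 31498 + (-8 + 2*729 - 30996) = 31498 + (-8 + 1458 - 30996) = 31498 - 29546 = 1952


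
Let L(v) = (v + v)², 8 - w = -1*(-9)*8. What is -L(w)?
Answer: -16384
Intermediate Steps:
w = -64 (w = 8 - (-1*(-9))*8 = 8 - 9*8 = 8 - 1*72 = 8 - 72 = -64)
L(v) = 4*v² (L(v) = (2*v)² = 4*v²)
-L(w) = -4*(-64)² = -4*4096 = -1*16384 = -16384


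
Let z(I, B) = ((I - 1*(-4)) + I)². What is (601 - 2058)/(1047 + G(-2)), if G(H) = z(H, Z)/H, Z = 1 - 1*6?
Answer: -1457/1047 ≈ -1.3916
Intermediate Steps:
Z = -5 (Z = 1 - 6 = -5)
z(I, B) = (4 + 2*I)² (z(I, B) = ((I + 4) + I)² = ((4 + I) + I)² = (4 + 2*I)²)
G(H) = 4*(2 + H)²/H (G(H) = (4*(2 + H)²)/H = 4*(2 + H)²/H)
(601 - 2058)/(1047 + G(-2)) = (601 - 2058)/(1047 + 4*(2 - 2)²/(-2)) = -1457/(1047 + 4*(-½)*0²) = -1457/(1047 + 4*(-½)*0) = -1457/(1047 + 0) = -1457/1047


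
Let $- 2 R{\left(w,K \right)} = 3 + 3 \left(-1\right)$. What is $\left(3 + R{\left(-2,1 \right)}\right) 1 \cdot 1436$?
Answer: $4308$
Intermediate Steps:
$R{\left(w,K \right)} = 0$ ($R{\left(w,K \right)} = - \frac{3 + 3 \left(-1\right)}{2} = - \frac{3 - 3}{2} = \left(- \frac{1}{2}\right) 0 = 0$)
$\left(3 + R{\left(-2,1 \right)}\right) 1 \cdot 1436 = \left(3 + 0\right) 1 \cdot 1436 = 3 \cdot 1 \cdot 1436 = 3 \cdot 1436 = 4308$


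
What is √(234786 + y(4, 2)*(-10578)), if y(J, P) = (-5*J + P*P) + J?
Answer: 19*√1002 ≈ 601.43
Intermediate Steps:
y(J, P) = P² - 4*J (y(J, P) = (-5*J + P²) + J = (P² - 5*J) + J = P² - 4*J)
√(234786 + y(4, 2)*(-10578)) = √(234786 + (2² - 4*4)*(-10578)) = √(234786 + (4 - 16)*(-10578)) = √(234786 - 12*(-10578)) = √(234786 + 126936) = √361722 = 19*√1002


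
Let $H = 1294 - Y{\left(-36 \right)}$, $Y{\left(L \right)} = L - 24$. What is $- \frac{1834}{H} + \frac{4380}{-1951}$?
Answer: $- \frac{4754327}{1320827} \approx -3.5995$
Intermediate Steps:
$Y{\left(L \right)} = -24 + L$
$H = 1354$ ($H = 1294 - \left(-24 - 36\right) = 1294 - -60 = 1294 + 60 = 1354$)
$- \frac{1834}{H} + \frac{4380}{-1951} = - \frac{1834}{1354} + \frac{4380}{-1951} = \left(-1834\right) \frac{1}{1354} + 4380 \left(- \frac{1}{1951}\right) = - \frac{917}{677} - \frac{4380}{1951} = - \frac{4754327}{1320827}$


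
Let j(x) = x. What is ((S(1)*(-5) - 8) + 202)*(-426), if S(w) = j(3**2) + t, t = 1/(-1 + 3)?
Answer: -62409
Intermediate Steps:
t = 1/2 ≈ 0.50000
S(w) = 19/2 (S(w) = 3**2 + 1/2 = 9 + 1/2 = 19/2)
((S(1)*(-5) - 8) + 202)*(-426) = (((19/2)*(-5) - 8) + 202)*(-426) = ((-95/2 - 8) + 202)*(-426) = (-111/2 + 202)*(-426) = (293/2)*(-426) = -62409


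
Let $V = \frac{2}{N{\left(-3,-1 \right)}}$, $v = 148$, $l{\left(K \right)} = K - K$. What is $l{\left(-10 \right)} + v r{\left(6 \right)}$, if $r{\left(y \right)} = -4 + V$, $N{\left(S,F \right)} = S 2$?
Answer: $- \frac{1924}{3} \approx -641.33$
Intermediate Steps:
$l{\left(K \right)} = 0$
$N{\left(S,F \right)} = 2 S$
$V = - \frac{1}{3}$ ($V = \frac{2}{2 \left(-3\right)} = \frac{2}{-6} = 2 \left(- \frac{1}{6}\right) = - \frac{1}{3} \approx -0.33333$)
$r{\left(y \right)} = - \frac{13}{3}$ ($r{\left(y \right)} = -4 - \frac{1}{3} = - \frac{13}{3}$)
$l{\left(-10 \right)} + v r{\left(6 \right)} = 0 + 148 \left(- \frac{13}{3}\right) = 0 - \frac{1924}{3} = - \frac{1924}{3}$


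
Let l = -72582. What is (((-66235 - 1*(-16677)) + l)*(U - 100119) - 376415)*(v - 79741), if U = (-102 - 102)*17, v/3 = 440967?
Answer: 15728136806257400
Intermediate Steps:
v = 1322901 (v = 3*440967 = 1322901)
U = -3468 (U = -204*17 = -3468)
(((-66235 - 1*(-16677)) + l)*(U - 100119) - 376415)*(v - 79741) = (((-66235 - 1*(-16677)) - 72582)*(-3468 - 100119) - 376415)*(1322901 - 79741) = (((-66235 + 16677) - 72582)*(-103587) - 376415)*1243160 = ((-49558 - 72582)*(-103587) - 376415)*1243160 = (-122140*(-103587) - 376415)*1243160 = (12652116180 - 376415)*1243160 = 12651739765*1243160 = 15728136806257400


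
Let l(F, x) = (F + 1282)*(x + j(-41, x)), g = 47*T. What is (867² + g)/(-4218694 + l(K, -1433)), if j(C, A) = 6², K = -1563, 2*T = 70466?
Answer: -2407640/3826137 ≈ -0.62926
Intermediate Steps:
T = 35233 (T = (½)*70466 = 35233)
g = 1655951 (g = 47*35233 = 1655951)
j(C, A) = 36
l(F, x) = (36 + x)*(1282 + F) (l(F, x) = (F + 1282)*(x + 36) = (1282 + F)*(36 + x) = (36 + x)*(1282 + F))
(867² + g)/(-4218694 + l(K, -1433)) = (867² + 1655951)/(-4218694 + (46152 + 36*(-1563) + 1282*(-1433) - 1563*(-1433))) = (751689 + 1655951)/(-4218694 + (46152 - 56268 - 1837106 + 2239779)) = 2407640/(-4218694 + 392557) = 2407640/(-3826137) = 2407640*(-1/3826137) = -2407640/3826137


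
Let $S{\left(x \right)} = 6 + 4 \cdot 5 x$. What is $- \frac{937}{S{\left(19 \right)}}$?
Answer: $- \frac{937}{386} \approx -2.4275$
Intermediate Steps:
$S{\left(x \right)} = 6 + 20 x$
$- \frac{937}{S{\left(19 \right)}} = - \frac{937}{6 + 20 \cdot 19} = - \frac{937}{6 + 380} = - \frac{937}{386}$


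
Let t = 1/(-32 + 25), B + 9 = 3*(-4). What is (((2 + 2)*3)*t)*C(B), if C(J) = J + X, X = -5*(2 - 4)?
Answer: 132/7 ≈ 18.857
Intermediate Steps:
X = 10 (X = -5*(-2) = 10)
B = -21 (B = -9 + 3*(-4) = -9 - 12 = -21)
t = -1/7 (t = 1/(-7) = -1/7 ≈ -0.14286)
C(J) = 10 + J (C(J) = J + 10 = 10 + J)
(((2 + 2)*3)*t)*C(B) = (((2 + 2)*3)*(-1/7))*(10 - 21) = ((4*3)*(-1/7))*(-11) = (12*(-1/7))*(-11) = -12/7*(-11) = 132/7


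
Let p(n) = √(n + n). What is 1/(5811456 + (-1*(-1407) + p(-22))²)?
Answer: -I/(-7791061*I + 5628*√11) ≈ 1.2835e-7 - 3.0751e-10*I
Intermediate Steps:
p(n) = √2*√n (p(n) = √(2*n) = √2*√n)
1/(5811456 + (-1*(-1407) + p(-22))²) = 1/(5811456 + (-1*(-1407) + √2*√(-22))²) = 1/(5811456 + (1407 + √2*(I*√22))²) = 1/(5811456 + (1407 + 2*I*√11)²)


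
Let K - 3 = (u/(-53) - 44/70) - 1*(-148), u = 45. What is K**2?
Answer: 76930788496/3441025 ≈ 22357.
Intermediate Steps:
K = 277364/1855 (K = 3 + ((45/(-53) - 44/70) - 1*(-148)) = 3 + ((45*(-1/53) - 44*1/70) + 148) = 3 + ((-45/53 - 22/35) + 148) = 3 + (-2741/1855 + 148) = 3 + 271799/1855 = 277364/1855 ≈ 149.52)
K**2 = (277364/1855)**2 = 76930788496/3441025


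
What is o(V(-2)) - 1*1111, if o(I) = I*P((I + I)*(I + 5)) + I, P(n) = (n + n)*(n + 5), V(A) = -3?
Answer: -1618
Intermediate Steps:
P(n) = 2*n*(5 + n) (P(n) = (2*n)*(5 + n) = 2*n*(5 + n))
o(I) = I + 4*I²*(5 + I)*(5 + 2*I*(5 + I)) (o(I) = I*(2*((I + I)*(I + 5))*(5 + (I + I)*(I + 5))) + I = I*(2*((2*I)*(5 + I))*(5 + (2*I)*(5 + I))) + I = I*(2*(2*I*(5 + I))*(5 + 2*I*(5 + I))) + I = I*(4*I*(5 + I)*(5 + 2*I*(5 + I))) + I = 4*I²*(5 + I)*(5 + 2*I*(5 + I)) + I = I + 4*I²*(5 + I)*(5 + 2*I*(5 + I)))
o(V(-2)) - 1*1111 = -3*(1 + 4*(-3)*(5 - 3)*(5 + 2*(-3)*(5 - 3))) - 1*1111 = -3*(1 + 4*(-3)*2*(5 + 2*(-3)*2)) - 1111 = -3*(1 + 4*(-3)*2*(5 - 12)) - 1111 = -3*(1 + 4*(-3)*2*(-7)) - 1111 = -3*(1 + 168) - 1111 = -3*169 - 1111 = -507 - 1111 = -1618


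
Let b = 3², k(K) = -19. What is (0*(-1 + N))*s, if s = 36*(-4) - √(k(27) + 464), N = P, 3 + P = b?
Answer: 0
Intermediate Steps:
b = 9
P = 6 (P = -3 + 9 = 6)
N = 6
s = -144 - √445 (s = 36*(-4) - √(-19 + 464) = -144 - √445 ≈ -165.09)
(0*(-1 + N))*s = (0*(-1 + 6))*(-144 - √445) = (0*5)*(-144 - √445) = 0*(-144 - √445) = 0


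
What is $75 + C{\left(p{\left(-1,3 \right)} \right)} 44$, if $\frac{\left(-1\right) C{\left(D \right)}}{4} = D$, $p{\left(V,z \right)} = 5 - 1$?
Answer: $-629$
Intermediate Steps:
$p{\left(V,z \right)} = 4$
$C{\left(D \right)} = - 4 D$
$75 + C{\left(p{\left(-1,3 \right)} \right)} 44 = 75 + \left(-4\right) 4 \cdot 44 = 75 - 704 = -629$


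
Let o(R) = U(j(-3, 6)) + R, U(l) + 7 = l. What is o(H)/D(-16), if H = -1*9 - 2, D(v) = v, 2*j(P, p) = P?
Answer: 39/32 ≈ 1.2188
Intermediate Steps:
j(P, p) = P/2
U(l) = -7 + l
H = -11 (H = -9 - 2 = -11)
o(R) = -17/2 + R (o(R) = (-7 + (½)*(-3)) + R = (-7 - 3/2) + R = -17/2 + R)
o(H)/D(-16) = (-17/2 - 11)/(-16) = -39/2*(-1/16) = 39/32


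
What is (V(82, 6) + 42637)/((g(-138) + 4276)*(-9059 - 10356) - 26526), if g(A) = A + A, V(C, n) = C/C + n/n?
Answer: -42639/77686526 ≈ -0.00054886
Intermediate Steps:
V(C, n) = 2 (V(C, n) = 1 + 1 = 2)
g(A) = 2*A
(V(82, 6) + 42637)/((g(-138) + 4276)*(-9059 - 10356) - 26526) = (2 + 42637)/((2*(-138) + 4276)*(-9059 - 10356) - 26526) = 42639/((-276 + 4276)*(-19415) - 26526) = 42639/(4000*(-19415) - 26526) = 42639/(-77660000 - 26526) = 42639/(-77686526) = 42639*(-1/77686526) = -42639/77686526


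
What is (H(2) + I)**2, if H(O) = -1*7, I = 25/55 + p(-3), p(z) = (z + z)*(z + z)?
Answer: 104976/121 ≈ 867.57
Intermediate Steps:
p(z) = 4*z**2 (p(z) = (2*z)*(2*z) = 4*z**2)
I = 401/11 (I = 25/55 + 4*(-3)**2 = 25*(1/55) + 4*9 = 5/11 + 36 = 401/11 ≈ 36.455)
H(O) = -7
(H(2) + I)**2 = (-7 + 401/11)**2 = (324/11)**2 = 104976/121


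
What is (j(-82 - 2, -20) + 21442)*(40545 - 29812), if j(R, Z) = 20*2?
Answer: 230566306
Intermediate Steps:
j(R, Z) = 40
(j(-82 - 2, -20) + 21442)*(40545 - 29812) = (40 + 21442)*(40545 - 29812) = 21482*10733 = 230566306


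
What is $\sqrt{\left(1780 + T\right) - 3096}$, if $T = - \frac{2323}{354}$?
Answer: $\frac{i \sqrt{165738198}}{354} \approx 36.367 i$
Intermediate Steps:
$T = - \frac{2323}{354}$ ($T = \left(-2323\right) \frac{1}{354} = - \frac{2323}{354} \approx -6.5621$)
$\sqrt{\left(1780 + T\right) - 3096} = \sqrt{\left(1780 - \frac{2323}{354}\right) - 3096} = \sqrt{\frac{627797}{354} - 3096} = \sqrt{- \frac{468187}{354}} = \frac{i \sqrt{165738198}}{354}$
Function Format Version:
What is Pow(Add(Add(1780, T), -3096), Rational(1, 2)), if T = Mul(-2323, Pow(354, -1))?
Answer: Mul(Rational(1, 354), I, Pow(165738198, Rational(1, 2))) ≈ Mul(36.367, I)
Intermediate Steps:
T = Rational(-2323, 354) (T = Mul(-2323, Rational(1, 354)) = Rational(-2323, 354) ≈ -6.5621)
Pow(Add(Add(1780, T), -3096), Rational(1, 2)) = Pow(Add(Add(1780, Rational(-2323, 354)), -3096), Rational(1, 2)) = Pow(Add(Rational(627797, 354), -3096), Rational(1, 2)) = Pow(Rational(-468187, 354), Rational(1, 2)) = Mul(Rational(1, 354), I, Pow(165738198, Rational(1, 2)))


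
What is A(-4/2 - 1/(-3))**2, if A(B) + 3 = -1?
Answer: 16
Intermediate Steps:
A(B) = -4 (A(B) = -3 - 1 = -4)
A(-4/2 - 1/(-3))**2 = (-4)**2 = 16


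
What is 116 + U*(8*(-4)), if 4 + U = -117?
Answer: 3988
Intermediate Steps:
U = -121 (U = -4 - 117 = -121)
116 + U*(8*(-4)) = 116 - 968*(-4) = 116 - 121*(-32) = 116 + 3872 = 3988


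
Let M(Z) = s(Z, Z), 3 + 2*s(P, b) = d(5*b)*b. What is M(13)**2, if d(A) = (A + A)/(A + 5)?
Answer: 5476/49 ≈ 111.76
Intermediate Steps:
d(A) = 2*A/(5 + A) (d(A) = (2*A)/(5 + A) = 2*A/(5 + A))
s(P, b) = -3/2 + 5*b**2/(5 + 5*b) (s(P, b) = -3/2 + ((2*(5*b)/(5 + 5*b))*b)/2 = -3/2 + ((10*b/(5 + 5*b))*b)/2 = -3/2 + (10*b**2/(5 + 5*b))/2 = -3/2 + 5*b**2/(5 + 5*b))
M(Z) = (-3 - 3*Z + 2*Z**2)/(2*(1 + Z))
M(13)**2 = ((-3 - 3*13 + 2*13**2)/(2*(1 + 13)))**2 = ((1/2)*(-3 - 39 + 2*169)/14)**2 = ((1/2)*(1/14)*(-3 - 39 + 338))**2 = ((1/2)*(1/14)*296)**2 = (74/7)**2 = 5476/49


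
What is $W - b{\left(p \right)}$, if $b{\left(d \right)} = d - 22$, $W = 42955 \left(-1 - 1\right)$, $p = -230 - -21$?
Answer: $-85679$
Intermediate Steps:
$p = -209$ ($p = -230 + 21 = -209$)
$W = -85910$ ($W = 42955 \left(-2\right) = -85910$)
$b{\left(d \right)} = -22 + d$
$W - b{\left(p \right)} = -85910 - \left(-22 - 209\right) = -85910 - -231 = -85910 + 231 = -85679$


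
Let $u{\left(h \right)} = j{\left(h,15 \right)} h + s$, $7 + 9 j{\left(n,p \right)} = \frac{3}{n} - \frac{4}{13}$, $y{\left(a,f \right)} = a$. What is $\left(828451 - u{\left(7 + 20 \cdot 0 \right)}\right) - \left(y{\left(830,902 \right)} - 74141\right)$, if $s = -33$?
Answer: $\frac{105510641}{117} \approx 9.018 \cdot 10^{5}$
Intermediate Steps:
$j{\left(n,p \right)} = - \frac{95}{117} + \frac{1}{3 n}$ ($j{\left(n,p \right)} = - \frac{7}{9} + \frac{\frac{3}{n} - \frac{4}{13}}{9} = - \frac{7}{9} + \frac{- \frac{4}{13} + \frac{3}{n}}{9} = - \frac{7}{9} - \left(\frac{4}{117} - \frac{1}{3 n}\right) = - \frac{95}{117} + \frac{1}{3 n}$)
$u{\left(h \right)} = - \frac{98}{3} - \frac{95 h}{117}$ ($u{\left(h \right)} = \frac{39 - 95 h}{117 h} h - 33 = \left(\frac{1}{3} - \frac{95 h}{117}\right) - 33 = - \frac{98}{3} - \frac{95 h}{117}$)
$\left(828451 - u{\left(7 + 20 \cdot 0 \right)}\right) - \left(y{\left(830,902 \right)} - 74141\right) = \left(828451 - \left(- \frac{98}{3} - \frac{95 \left(7 + 20 \cdot 0\right)}{117}\right)\right) - \left(830 - 74141\right) = \left(828451 - \left(- \frac{98}{3} - \frac{95 \left(7 + 0\right)}{117}\right)\right) - -73311 = \left(828451 - \left(- \frac{98}{3} - \frac{665}{117}\right)\right) + 73311 = \left(828451 - - \frac{4487}{117}\right) + 73311 = \left(828451 + \frac{4487}{117}\right) + 73311 = \frac{96933254}{117} + 73311 = \frac{105510641}{117}$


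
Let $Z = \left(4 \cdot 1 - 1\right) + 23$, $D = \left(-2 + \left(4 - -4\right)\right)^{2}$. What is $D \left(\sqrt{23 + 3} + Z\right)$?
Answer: $936 + 36 \sqrt{26} \approx 1119.6$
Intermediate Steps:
$D = 36$ ($D = \left(-2 + \left(4 + 4\right)\right)^{2} = \left(-2 + 8\right)^{2} = 6^{2} = 36$)
$Z = 26$ ($Z = \left(4 - 1\right) + 23 = 3 + 23 = 26$)
$D \left(\sqrt{23 + 3} + Z\right) = 36 \left(\sqrt{23 + 3} + 26\right) = 36 \left(\sqrt{26} + 26\right) = 36 \left(26 + \sqrt{26}\right) = 936 + 36 \sqrt{26}$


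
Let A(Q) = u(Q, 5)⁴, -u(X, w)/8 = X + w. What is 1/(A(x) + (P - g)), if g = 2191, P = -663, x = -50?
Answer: 1/16796157146 ≈ 5.9537e-11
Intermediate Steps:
u(X, w) = -8*X - 8*w (u(X, w) = -8*(X + w) = -8*X - 8*w)
A(Q) = (-40 - 8*Q)⁴ (A(Q) = (-8*Q - 8*5)⁴ = (-8*Q - 40)⁴ = (-40 - 8*Q)⁴)
1/(A(x) + (P - g)) = 1/(4096*(5 - 50)⁴ + (-663 - 1*2191)) = 1/(4096*(-45)⁴ + (-663 - 2191)) = 1/(4096*4100625 - 2854) = 1/(16796160000 - 2854) = 1/16796157146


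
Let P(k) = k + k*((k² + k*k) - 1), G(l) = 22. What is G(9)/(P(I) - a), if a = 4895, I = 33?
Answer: 2/6089 ≈ 0.00032846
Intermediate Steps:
P(k) = k + k*(-1 + 2*k²) (P(k) = k + k*((k² + k²) - 1) = k + k*(2*k² - 1) = k + k*(-1 + 2*k²))
G(9)/(P(I) - a) = 22/(2*33³ - 1*4895) = 22/(2*35937 - 4895) = 22/(71874 - 4895) = 22/66979 = 22*(1/66979) = 2/6089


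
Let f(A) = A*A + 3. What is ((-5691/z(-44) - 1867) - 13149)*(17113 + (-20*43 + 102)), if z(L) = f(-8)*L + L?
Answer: -734702270255/2992 ≈ -2.4556e+8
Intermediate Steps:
f(A) = 3 + A² (f(A) = A² + 3 = 3 + A²)
z(L) = 68*L (z(L) = (3 + (-8)²)*L + L = (3 + 64)*L + L = 67*L + L = 68*L)
((-5691/z(-44) - 1867) - 13149)*(17113 + (-20*43 + 102)) = ((-5691/(68*(-44)) - 1867) - 13149)*(17113 + (-20*43 + 102)) = ((-5691/(-2992) - 1867) - 13149)*(17113 + (-860 + 102)) = ((-5691*(-1/2992) - 1867) - 13149)*(17113 - 758) = ((5691/2992 - 1867) - 13149)*16355 = (-5580373/2992 - 13149)*16355 = -44922181/2992*16355 = -734702270255/2992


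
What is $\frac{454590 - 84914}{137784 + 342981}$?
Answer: $\frac{369676}{480765} \approx 0.76893$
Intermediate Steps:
$\frac{454590 - 84914}{137784 + 342981} = \frac{454590 - 84914}{480765} = \left(454590 - 84914\right) \frac{1}{480765} = 369676 \cdot \frac{1}{480765} = \frac{369676}{480765}$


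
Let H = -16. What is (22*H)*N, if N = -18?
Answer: 6336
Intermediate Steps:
(22*H)*N = (22*(-16))*(-18) = -352*(-18) = 6336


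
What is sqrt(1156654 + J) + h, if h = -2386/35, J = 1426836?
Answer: -2386/35 + sqrt(2583490) ≈ 1539.2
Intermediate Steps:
h = -2386/35 (h = (1/35)*(-2386) = -2386/35 ≈ -68.171)
sqrt(1156654 + J) + h = sqrt(1156654 + 1426836) - 2386/35 = sqrt(2583490) - 2386/35 = -2386/35 + sqrt(2583490)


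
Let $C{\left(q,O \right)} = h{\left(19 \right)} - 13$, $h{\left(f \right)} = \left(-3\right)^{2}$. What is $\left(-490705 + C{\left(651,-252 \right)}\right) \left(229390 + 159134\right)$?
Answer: $-190652223516$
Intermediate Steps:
$h{\left(f \right)} = 9$
$C{\left(q,O \right)} = -4$ ($C{\left(q,O \right)} = 9 - 13 = -4$)
$\left(-490705 + C{\left(651,-252 \right)}\right) \left(229390 + 159134\right) = \left(-490705 - 4\right) \left(229390 + 159134\right) = \left(-490709\right) 388524 = -190652223516$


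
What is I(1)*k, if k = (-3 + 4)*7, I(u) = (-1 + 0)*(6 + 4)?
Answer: -70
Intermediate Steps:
I(u) = -10 (I(u) = -1*10 = -10)
k = 7 (k = 1*7 = 7)
I(1)*k = -10*7 = -70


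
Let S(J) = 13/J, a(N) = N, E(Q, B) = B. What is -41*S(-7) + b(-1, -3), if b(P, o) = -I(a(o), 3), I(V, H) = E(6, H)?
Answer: 512/7 ≈ 73.143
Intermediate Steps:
I(V, H) = H
b(P, o) = -3 (b(P, o) = -1*3 = -3)
-41*S(-7) + b(-1, -3) = -533/(-7) - 3 = -533*(-1)/7 - 3 = -41*(-13/7) - 3 = 533/7 - 3 = 512/7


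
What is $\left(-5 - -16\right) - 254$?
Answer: $-243$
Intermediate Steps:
$\left(-5 - -16\right) - 254 = \left(-5 + 16\right) - 254 = 11 - 254 = -243$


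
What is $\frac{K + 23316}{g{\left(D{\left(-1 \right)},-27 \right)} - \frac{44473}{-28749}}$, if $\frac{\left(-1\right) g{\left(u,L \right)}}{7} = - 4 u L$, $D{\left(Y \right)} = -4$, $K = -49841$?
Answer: $- \frac{762567225}{86981449} \approx -8.767$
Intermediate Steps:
$g{\left(u,L \right)} = 28 L u$ ($g{\left(u,L \right)} = - 7 - 4 u L = - 7 \left(- 4 L u\right) = 28 L u$)
$\frac{K + 23316}{g{\left(D{\left(-1 \right)},-27 \right)} - \frac{44473}{-28749}} = \frac{-49841 + 23316}{28 \left(-27\right) \left(-4\right) - \frac{44473}{-28749}} = - \frac{26525}{3024 - - \frac{44473}{28749}} = - \frac{26525}{3024 + \frac{44473}{28749}} = - \frac{26525}{\frac{86981449}{28749}} = \left(-26525\right) \frac{28749}{86981449} = - \frac{762567225}{86981449}$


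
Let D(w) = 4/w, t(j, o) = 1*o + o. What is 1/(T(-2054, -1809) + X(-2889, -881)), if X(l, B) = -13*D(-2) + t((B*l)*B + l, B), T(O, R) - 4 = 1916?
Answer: 1/184 ≈ 0.0054348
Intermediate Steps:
T(O, R) = 1920 (T(O, R) = 4 + 1916 = 1920)
t(j, o) = 2*o (t(j, o) = o + o = 2*o)
X(l, B) = 26 + 2*B (X(l, B) = -52/(-2) + 2*B = -52*(-1)/2 + 2*B = -13*(-2) + 2*B = 26 + 2*B)
1/(T(-2054, -1809) + X(-2889, -881)) = 1/(1920 + (26 + 2*(-881))) = 1/(1920 + (26 - 1762)) = 1/(1920 - 1736) = 1/184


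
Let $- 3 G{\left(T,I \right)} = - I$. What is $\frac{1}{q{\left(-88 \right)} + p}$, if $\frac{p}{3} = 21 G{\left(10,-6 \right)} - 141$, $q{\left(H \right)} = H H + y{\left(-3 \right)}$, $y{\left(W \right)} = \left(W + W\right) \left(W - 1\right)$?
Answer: $\frac{1}{7219} \approx 0.00013852$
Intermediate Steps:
$G{\left(T,I \right)} = \frac{I}{3}$ ($G{\left(T,I \right)} = - \frac{\left(-1\right) I}{3} = \frac{I}{3}$)
$y{\left(W \right)} = 2 W \left(-1 + W\right)$
$q{\left(H \right)} = 24 + H^{2}$ ($q{\left(H \right)} = H H + 2 \left(-3\right) \left(-1 - 3\right) = H^{2} + 2 \left(-3\right) \left(-4\right) = H^{2} + 24 = 24 + H^{2}$)
$p = -549$ ($p = 3 \left(21 \cdot \frac{1}{3} \left(-6\right) - 141\right) = 3 \left(21 \left(-2\right) - 141\right) = 3 \left(-42 - 141\right) = 3 \left(-183\right) = -549$)
$\frac{1}{q{\left(-88 \right)} + p} = \frac{1}{\left(24 + \left(-88\right)^{2}\right) - 549} = \frac{1}{\left(24 + 7744\right) - 549} = \frac{1}{7768 - 549} = \frac{1}{7219}$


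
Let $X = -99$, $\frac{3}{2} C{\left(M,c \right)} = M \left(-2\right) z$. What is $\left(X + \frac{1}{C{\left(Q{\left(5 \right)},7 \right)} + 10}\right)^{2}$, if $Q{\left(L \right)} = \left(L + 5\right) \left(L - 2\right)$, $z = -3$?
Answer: $\frac{165611161}{16900} \approx 9799.5$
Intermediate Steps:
$Q{\left(L \right)} = \left(-2 + L\right) \left(5 + L\right)$ ($Q{\left(L \right)} = \left(5 + L\right) \left(-2 + L\right) = \left(-2 + L\right) \left(5 + L\right)$)
$C{\left(M,c \right)} = 4 M$ ($C{\left(M,c \right)} = \frac{2 M \left(-2\right) \left(-3\right)}{3} = \frac{2 - 2 M \left(-3\right)}{3} = \frac{2 \cdot 6 M}{3} = 4 M$)
$\left(X + \frac{1}{C{\left(Q{\left(5 \right)},7 \right)} + 10}\right)^{2} = \left(-99 + \frac{1}{4 \left(-10 + 5^{2} + 3 \cdot 5\right) + 10}\right)^{2} = \left(-99 + \frac{1}{4 \left(-10 + 25 + 15\right) + 10}\right)^{2} = \left(-99 + \frac{1}{4 \cdot 30 + 10}\right)^{2} = \left(-99 + \frac{1}{120 + 10}\right)^{2} = \left(-99 + \frac{1}{130}\right)^{2} = \left(- \frac{12869}{130}\right)^{2} = \frac{165611161}{16900}$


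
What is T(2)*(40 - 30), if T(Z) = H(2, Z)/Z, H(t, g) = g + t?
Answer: 20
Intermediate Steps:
T(Z) = (2 + Z)/Z (T(Z) = (Z + 2)/Z = (2 + Z)/Z)
T(2)*(40 - 30) = ((2 + 2)/2)*(40 - 30) = ((½)*4)*10 = 2*10 = 20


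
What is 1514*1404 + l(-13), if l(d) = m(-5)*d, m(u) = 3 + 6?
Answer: 2125539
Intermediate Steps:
m(u) = 9
l(d) = 9*d
1514*1404 + l(-13) = 1514*1404 + 9*(-13) = 2125656 - 117 = 2125539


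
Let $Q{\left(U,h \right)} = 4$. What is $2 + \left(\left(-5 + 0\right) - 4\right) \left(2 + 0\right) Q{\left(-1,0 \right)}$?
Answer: $-70$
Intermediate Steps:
$2 + \left(\left(-5 + 0\right) - 4\right) \left(2 + 0\right) Q{\left(-1,0 \right)} = 2 + \left(\left(-5 + 0\right) - 4\right) \left(2 + 0\right) 4 = 2 + \left(-5 - 4\right) 2 \cdot 4 = 2 + \left(-9\right) 2 \cdot 4 = 2 - 72 = -70$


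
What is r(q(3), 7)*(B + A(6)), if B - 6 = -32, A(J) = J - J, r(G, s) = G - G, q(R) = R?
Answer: 0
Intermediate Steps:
r(G, s) = 0
A(J) = 0
B = -26 (B = 6 - 32 = -26)
r(q(3), 7)*(B + A(6)) = 0*(-26 + 0) = 0*(-26) = 0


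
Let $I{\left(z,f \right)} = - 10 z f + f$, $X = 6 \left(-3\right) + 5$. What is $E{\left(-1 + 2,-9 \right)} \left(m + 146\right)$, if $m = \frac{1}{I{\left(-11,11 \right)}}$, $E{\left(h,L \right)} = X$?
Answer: $- \frac{2317471}{1221} \approx -1898.0$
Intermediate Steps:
$X = -13$ ($X = -18 + 5 = -13$)
$E{\left(h,L \right)} = -13$
$I{\left(z,f \right)} = f - 10 f z$ ($I{\left(z,f \right)} = - 10 f z + f = f - 10 f z$)
$m = \frac{1}{1221}$ ($m = \frac{1}{11 \left(1 - -110\right)} = \frac{1}{11 \left(1 + 110\right)} = \frac{1}{11 \cdot 111} = \frac{1}{1221} \approx 0.000819$)
$E{\left(-1 + 2,-9 \right)} \left(m + 146\right) = - 13 \left(\frac{1}{1221} + 146\right) = \left(-13\right) \frac{178267}{1221} = - \frac{2317471}{1221}$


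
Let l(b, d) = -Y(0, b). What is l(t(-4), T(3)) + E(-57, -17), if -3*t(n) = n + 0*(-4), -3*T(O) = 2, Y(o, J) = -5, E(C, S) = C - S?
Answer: -35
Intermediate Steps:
T(O) = -⅔ (T(O) = -⅓*2 = -⅔)
t(n) = -n/3 (t(n) = -(n + 0*(-4))/3 = -(n + 0)/3 = -n/3)
l(b, d) = 5 (l(b, d) = -1*(-5) = 5)
l(t(-4), T(3)) + E(-57, -17) = 5 + (-57 - 1*(-17)) = 5 + (-57 + 17) = 5 - 40 = -35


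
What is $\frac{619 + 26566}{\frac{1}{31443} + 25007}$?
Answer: $\frac{854777955}{786295102} \approx 1.0871$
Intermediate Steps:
$\frac{619 + 26566}{\frac{1}{31443} + 25007} = \frac{27185}{\frac{1}{31443} + 25007} = \frac{27185}{\frac{786295102}{31443}} = 27185 \cdot \frac{31443}{786295102} = \frac{854777955}{786295102}$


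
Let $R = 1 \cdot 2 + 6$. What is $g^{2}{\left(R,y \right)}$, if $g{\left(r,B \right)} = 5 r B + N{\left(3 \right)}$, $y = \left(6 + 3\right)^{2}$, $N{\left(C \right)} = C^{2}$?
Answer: $10556001$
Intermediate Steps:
$R = 8$ ($R = 2 + 6 = 8$)
$y = 81$ ($y = 9^{2} = 81$)
$g{\left(r,B \right)} = 9 + 5 B r$ ($g{\left(r,B \right)} = 5 r B + 3^{2} = 5 B r + 9 = 9 + 5 B r$)
$g^{2}{\left(R,y \right)} = \left(9 + 5 \cdot 81 \cdot 8\right)^{2} = \left(9 + 3240\right)^{2} = 3249^{2} = 10556001$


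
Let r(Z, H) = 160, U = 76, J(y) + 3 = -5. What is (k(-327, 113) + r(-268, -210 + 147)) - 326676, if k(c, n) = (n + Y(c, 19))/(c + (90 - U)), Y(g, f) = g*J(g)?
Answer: -102202237/313 ≈ -3.2652e+5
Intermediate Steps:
J(y) = -8 (J(y) = -3 - 5 = -8)
Y(g, f) = -8*g (Y(g, f) = g*(-8) = -8*g)
k(c, n) = (n - 8*c)/(14 + c) (k(c, n) = (n - 8*c)/(c + (90 - 1*76)) = (n - 8*c)/(c + (90 - 76)) = (n - 8*c)/(c + 14) = (n - 8*c)/(14 + c))
(k(-327, 113) + r(-268, -210 + 147)) - 326676 = ((113 - 8*(-327))/(14 - 327) + 160) - 326676 = ((113 + 2616)/(-313) + 160) - 326676 = (-1/313*2729 + 160) - 326676 = (-2729/313 + 160) - 326676 = 47351/313 - 326676 = -102202237/313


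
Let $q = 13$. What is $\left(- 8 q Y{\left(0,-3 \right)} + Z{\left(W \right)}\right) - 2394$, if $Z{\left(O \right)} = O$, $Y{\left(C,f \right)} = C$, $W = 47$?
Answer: $-2347$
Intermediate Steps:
$\left(- 8 q Y{\left(0,-3 \right)} + Z{\left(W \right)}\right) - 2394 = \left(\left(-8\right) 13 \cdot 0 + 47\right) - 2394 = \left(\left(-104\right) 0 + 47\right) - 2394 = \left(0 + 47\right) - 2394 = 47 - 2394 = -2347$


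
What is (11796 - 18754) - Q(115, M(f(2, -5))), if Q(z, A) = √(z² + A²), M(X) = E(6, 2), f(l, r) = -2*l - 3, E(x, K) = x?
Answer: -6958 - √13261 ≈ -7073.2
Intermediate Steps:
f(l, r) = -3 - 2*l
M(X) = 6
Q(z, A) = √(A² + z²)
(11796 - 18754) - Q(115, M(f(2, -5))) = (11796 - 18754) - √(6² + 115²) = -6958 - √(36 + 13225) = -6958 - √13261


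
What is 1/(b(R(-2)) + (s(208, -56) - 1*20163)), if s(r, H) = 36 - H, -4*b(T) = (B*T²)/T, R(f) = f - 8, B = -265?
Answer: -2/41467 ≈ -4.8231e-5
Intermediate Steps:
R(f) = -8 + f
b(T) = 265*T/4 (b(T) = -(-265*T²)/(4*T) = -(-265)*T/4 = 265*T/4)
1/(b(R(-2)) + (s(208, -56) - 1*20163)) = 1/(265*(-8 - 2)/4 + ((36 - 1*(-56)) - 1*20163)) = 1/((265/4)*(-10) + ((36 + 56) - 20163)) = 1/(-1325/2 + (92 - 20163)) = 1/(-1325/2 - 20071) = 1/(-41467/2) = -2/41467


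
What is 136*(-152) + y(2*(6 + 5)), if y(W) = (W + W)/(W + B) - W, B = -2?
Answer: -103459/5 ≈ -20692.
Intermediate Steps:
y(W) = -W + 2*W/(-2 + W) (y(W) = (W + W)/(W - 2) - W = (2*W)/(-2 + W) - W = 2*W/(-2 + W) - W = -W + 2*W/(-2 + W))
136*(-152) + y(2*(6 + 5)) = 136*(-152) + (2*(6 + 5))*(4 - 2*(6 + 5))/(-2 + 2*(6 + 5)) = -20672 + (2*11)*(4 - 2*11)/(-2 + 2*11) = -20672 + 22*(4 - 1*22)/(-2 + 22) = -20672 + 22*(4 - 22)/20 = -20672 + 22*(1/20)*(-18) = -20672 - 99/5 = -103459/5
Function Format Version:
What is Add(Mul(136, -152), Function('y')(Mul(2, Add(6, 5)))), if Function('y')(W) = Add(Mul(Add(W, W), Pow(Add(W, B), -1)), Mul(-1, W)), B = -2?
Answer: Rational(-103459, 5) ≈ -20692.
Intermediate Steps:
Function('y')(W) = Add(Mul(-1, W), Mul(2, W, Pow(Add(-2, W), -1))) (Function('y')(W) = Add(Mul(Add(W, W), Pow(Add(W, -2), -1)), Mul(-1, W)) = Add(Mul(Mul(2, W), Pow(Add(-2, W), -1)), Mul(-1, W)) = Add(Mul(2, W, Pow(Add(-2, W), -1)), Mul(-1, W)) = Add(Mul(-1, W), Mul(2, W, Pow(Add(-2, W), -1))))
Add(Mul(136, -152), Function('y')(Mul(2, Add(6, 5)))) = Add(Mul(136, -152), Mul(Mul(2, Add(6, 5)), Pow(Add(-2, Mul(2, Add(6, 5))), -1), Add(4, Mul(-1, Mul(2, Add(6, 5)))))) = Add(-20672, Mul(Mul(2, 11), Pow(Add(-2, Mul(2, 11)), -1), Add(4, Mul(-1, Mul(2, 11))))) = Add(-20672, Mul(22, Pow(Add(-2, 22), -1), Add(4, Mul(-1, 22)))) = Add(-20672, Mul(22, Pow(20, -1), Add(4, -22))) = Add(-20672, Mul(22, Rational(1, 20), -18)) = Add(-20672, Rational(-99, 5)) = Rational(-103459, 5)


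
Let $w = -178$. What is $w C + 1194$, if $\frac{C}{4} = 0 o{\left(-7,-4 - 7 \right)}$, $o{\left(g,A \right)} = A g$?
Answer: $1194$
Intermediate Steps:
$C = 0$ ($C = 4 \cdot 0 \left(-4 - 7\right) \left(-7\right) = 4 \cdot 0 \left(\left(-11\right) \left(-7\right)\right) = 4 \cdot 0 \cdot 77 = 4 \cdot 0 = 0$)
$w C + 1194 = \left(-178\right) 0 + 1194 = 0 + 1194 = 1194$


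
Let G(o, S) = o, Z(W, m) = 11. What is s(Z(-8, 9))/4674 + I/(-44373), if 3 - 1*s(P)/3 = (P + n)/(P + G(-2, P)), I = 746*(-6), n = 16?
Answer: 1492/14791 ≈ 0.10087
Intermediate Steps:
I = -4476
s(P) = 9 - 3*(16 + P)/(-2 + P) (s(P) = 9 - 3*(P + 16)/(P - 2) = 9 - 3*(16 + P)/(-2 + P))
s(Z(-8, 9))/4674 + I/(-44373) = (6*(-11 + 11)/(-2 + 11))/4674 - 4476/(-44373) = (6*0/9)*(1/4674) - 4476*(-1/44373) = (6*(⅑)*0)*(1/4674) + 1492/14791 = 0*(1/4674) + 1492/14791 = 0 + 1492/14791 = 1492/14791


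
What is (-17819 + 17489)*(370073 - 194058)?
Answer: -58084950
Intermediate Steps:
(-17819 + 17489)*(370073 - 194058) = -330*176015 = -58084950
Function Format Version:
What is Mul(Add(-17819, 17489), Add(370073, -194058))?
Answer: -58084950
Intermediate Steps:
Mul(Add(-17819, 17489), Add(370073, -194058)) = Mul(-330, 176015) = -58084950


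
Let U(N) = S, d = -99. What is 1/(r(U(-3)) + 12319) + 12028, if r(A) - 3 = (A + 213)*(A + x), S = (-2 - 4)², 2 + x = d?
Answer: 46464163/3863 ≈ 12028.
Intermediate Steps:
x = -101 (x = -2 - 99 = -101)
S = 36 (S = (-6)² = 36)
U(N) = 36
r(A) = 3 + (-101 + A)*(213 + A) (r(A) = 3 + (A + 213)*(A - 101) = 3 + (213 + A)*(-101 + A) = 3 + (-101 + A)*(213 + A))
1/(r(U(-3)) + 12319) + 12028 = 1/((-21510 + 36² + 112*36) + 12319) + 12028 = 1/((-21510 + 1296 + 4032) + 12319) + 12028 = 1/(-16182 + 12319) + 12028 = 1/(-3863) + 12028 = -1/3863 + 12028 = 46464163/3863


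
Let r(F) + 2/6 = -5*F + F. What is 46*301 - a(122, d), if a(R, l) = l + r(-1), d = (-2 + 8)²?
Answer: 41419/3 ≈ 13806.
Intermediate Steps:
r(F) = -⅓ - 4*F (r(F) = -⅓ + (-5*F + F) = -⅓ - 4*F)
d = 36 (d = 6² = 36)
a(R, l) = 11/3 + l (a(R, l) = l + (-⅓ - 4*(-1)) = l + (-⅓ + 4) = l + 11/3 = 11/3 + l)
46*301 - a(122, d) = 46*301 - (11/3 + 36) = 13846 - 1*119/3 = 13846 - 119/3 = 41419/3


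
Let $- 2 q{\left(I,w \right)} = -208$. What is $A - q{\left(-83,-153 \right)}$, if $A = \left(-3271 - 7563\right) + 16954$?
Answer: $6016$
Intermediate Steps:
$q{\left(I,w \right)} = 104$ ($q{\left(I,w \right)} = \left(- \frac{1}{2}\right) \left(-208\right) = 104$)
$A = 6120$ ($A = -10834 + 16954 = 6120$)
$A - q{\left(-83,-153 \right)} = 6120 - 104 = 6016$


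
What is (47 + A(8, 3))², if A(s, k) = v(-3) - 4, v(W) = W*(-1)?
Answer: 2116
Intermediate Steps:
v(W) = -W
A(s, k) = -1 (A(s, k) = -1*(-3) - 4 = 3 - 4 = -1)
(47 + A(8, 3))² = (47 - 1)² = 46² = 2116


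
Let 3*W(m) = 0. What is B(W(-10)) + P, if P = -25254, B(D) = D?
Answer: -25254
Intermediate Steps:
W(m) = 0 (W(m) = (⅓)*0 = 0)
B(W(-10)) + P = 0 - 25254 = -25254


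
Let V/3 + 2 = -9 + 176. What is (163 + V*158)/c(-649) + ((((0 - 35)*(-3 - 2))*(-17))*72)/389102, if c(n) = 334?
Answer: 2173110589/9282862 ≈ 234.10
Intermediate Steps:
V = 495 (V = -6 + 3*(-9 + 176) = -6 + 3*167 = -6 + 501 = 495)
(163 + V*158)/c(-649) + ((((0 - 35)*(-3 - 2))*(-17))*72)/389102 = (163 + 495*158)/334 + ((((0 - 35)*(-3 - 2))*(-17))*72)/389102 = (163 + 78210)*(1/334) + ((-35*(-5)*(-17))*72)*(1/389102) = 78373*(1/334) + ((175*(-17))*72)*(1/389102) = 78373/334 - 2975*72*(1/389102) = 78373/334 - 214200*1/389102 = 78373/334 - 15300/27793 = 2173110589/9282862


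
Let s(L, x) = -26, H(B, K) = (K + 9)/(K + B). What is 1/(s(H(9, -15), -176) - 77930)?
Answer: -1/77956 ≈ -1.2828e-5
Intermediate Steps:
H(B, K) = (9 + K)/(B + K)
1/(s(H(9, -15), -176) - 77930) = 1/(-26 - 77930) = 1/(-77956) = -1/77956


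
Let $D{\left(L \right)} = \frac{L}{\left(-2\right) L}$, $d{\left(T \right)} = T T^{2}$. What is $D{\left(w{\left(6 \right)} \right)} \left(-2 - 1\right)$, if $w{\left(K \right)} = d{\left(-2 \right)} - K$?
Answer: $\frac{3}{2} \approx 1.5$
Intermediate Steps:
$d{\left(T \right)} = T^{3}$
$w{\left(K \right)} = -8 - K$ ($w{\left(K \right)} = \left(-2\right)^{3} - K = -8 - K$)
$D{\left(L \right)} = - \frac{1}{2}$ ($D{\left(L \right)} = L \left(- \frac{1}{2 L}\right) = - \frac{1}{2}$)
$D{\left(w{\left(6 \right)} \right)} \left(-2 - 1\right) = - \frac{-2 - 1}{2} = \left(- \frac{1}{2}\right) \left(-3\right) = \frac{3}{2}$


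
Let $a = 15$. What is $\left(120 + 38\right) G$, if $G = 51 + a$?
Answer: $10428$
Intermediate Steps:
$G = 66$ ($G = 51 + 15 = 66$)
$\left(120 + 38\right) G = \left(120 + 38\right) 66 = 158 \cdot 66 = 10428$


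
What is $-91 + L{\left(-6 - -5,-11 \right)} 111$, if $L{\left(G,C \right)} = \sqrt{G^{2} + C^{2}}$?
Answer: $-91 + 111 \sqrt{122} \approx 1135.0$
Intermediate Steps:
$L{\left(G,C \right)} = \sqrt{C^{2} + G^{2}}$
$-91 + L{\left(-6 - -5,-11 \right)} 111 = -91 + \sqrt{\left(-11\right)^{2} + \left(-6 - -5\right)^{2}} \cdot 111 = -91 + \sqrt{121 + \left(-6 + 5\right)^{2}} \cdot 111 = -91 + \sqrt{121 + \left(-1\right)^{2}} \cdot 111 = -91 + \sqrt{121 + 1} \cdot 111 = -91 + \sqrt{122} \cdot 111 = -91 + 111 \sqrt{122}$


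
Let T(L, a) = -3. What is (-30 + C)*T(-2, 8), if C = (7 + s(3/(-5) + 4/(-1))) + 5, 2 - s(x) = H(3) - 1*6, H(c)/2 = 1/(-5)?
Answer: 144/5 ≈ 28.800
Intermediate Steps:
H(c) = -⅖ (H(c) = 2/(-5) = 2*(-⅕) = -⅖)
s(x) = 42/5 (s(x) = 2 - (-⅖ - 1*6) = 2 - (-⅖ - 6) = 2 - 1*(-32/5) = 2 + 32/5 = 42/5)
C = 102/5 (C = (7 + 42/5) + 5 = 77/5 + 5 = 102/5 ≈ 20.400)
(-30 + C)*T(-2, 8) = (-30 + 102/5)*(-3) = -48/5*(-3) = 144/5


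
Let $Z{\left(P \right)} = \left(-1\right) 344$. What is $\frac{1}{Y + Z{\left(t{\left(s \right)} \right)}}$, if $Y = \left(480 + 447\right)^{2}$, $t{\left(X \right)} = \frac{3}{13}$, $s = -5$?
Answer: $\frac{1}{858985} \approx 1.1642 \cdot 10^{-6}$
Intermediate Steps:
$t{\left(X \right)} = \frac{3}{13}$ ($t{\left(X \right)} = 3 \cdot \frac{1}{13} = \frac{3}{13}$)
$Z{\left(P \right)} = -344$
$Y = 859329$ ($Y = 927^{2} = 859329$)
$\frac{1}{Y + Z{\left(t{\left(s \right)} \right)}} = \frac{1}{859329 - 344} = \frac{1}{858985}$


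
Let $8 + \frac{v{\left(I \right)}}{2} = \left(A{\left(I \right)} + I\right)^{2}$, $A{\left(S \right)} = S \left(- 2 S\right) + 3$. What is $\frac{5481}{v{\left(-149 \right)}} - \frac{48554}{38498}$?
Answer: $- \frac{96356487164215}{76400216347408} \approx -1.2612$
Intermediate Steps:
$A{\left(S \right)} = 3 - 2 S^{2}$ ($A{\left(S \right)} = - 2 S^{2} + 3 = 3 - 2 S^{2}$)
$v{\left(I \right)} = -16 + 2 \left(3 + I - 2 I^{2}\right)^{2}$ ($v{\left(I \right)} = -16 + 2 \left(\left(3 - 2 I^{2}\right) + I\right)^{2} = -16 + 2 \left(3 + I - 2 I^{2}\right)^{2}$)
$\frac{5481}{v{\left(-149 \right)}} - \frac{48554}{38498} = \frac{5481}{-16 + 2 \left(3 - 149 - 2 \left(-149\right)^{2}\right)^{2}} - \frac{48554}{38498} = \frac{5481}{-16 + 2 \left(3 - 149 - 44402\right)^{2}} - \frac{24277}{19249} = \frac{5481}{-16 + 2 \left(-44548\right)^{2}} - \frac{24277}{19249} = \frac{5481}{-16 + 2 \cdot 1984524304} - \frac{24277}{19249} = \frac{5481}{-16 + 3969048608} - \frac{24277}{19249} = \frac{5481}{3969048592} - \frac{24277}{19249} = - \frac{96356487164215}{76400216347408}$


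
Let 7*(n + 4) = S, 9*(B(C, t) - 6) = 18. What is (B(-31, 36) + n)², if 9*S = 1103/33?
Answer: 88717561/4322241 ≈ 20.526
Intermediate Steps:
S = 1103/297 (S = (1103/33)/9 = (1103*(1/33))/9 = (⅑)*(1103/33) = 1103/297 ≈ 3.7138)
B(C, t) = 8 (B(C, t) = 6 + (⅑)*18 = 6 + 2 = 8)
n = -7213/2079 (n = -4 + (⅐)*(1103/297) = -4 + 1103/2079 = -7213/2079 ≈ -3.4695)
(B(-31, 36) + n)² = (8 - 7213/2079)² = (9419/2079)² = 88717561/4322241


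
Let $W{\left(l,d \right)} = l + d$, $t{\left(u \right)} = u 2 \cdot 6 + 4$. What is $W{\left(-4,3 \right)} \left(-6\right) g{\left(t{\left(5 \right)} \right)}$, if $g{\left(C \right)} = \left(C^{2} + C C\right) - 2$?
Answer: $49140$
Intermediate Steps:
$t{\left(u \right)} = 4 + 12 u$ ($t{\left(u \right)} = u 12 + 4 = 12 u + 4 = 4 + 12 u$)
$W{\left(l,d \right)} = d + l$
$g{\left(C \right)} = -2 + 2 C^{2}$ ($g{\left(C \right)} = \left(C^{2} + C^{2}\right) - 2 = 2 C^{2} - 2 = -2 + 2 C^{2}$)
$W{\left(-4,3 \right)} \left(-6\right) g{\left(t{\left(5 \right)} \right)} = \left(3 - 4\right) \left(-6\right) \left(-2 + 2 \left(4 + 12 \cdot 5\right)^{2}\right) = \left(-1\right) \left(-6\right) \left(-2 + 2 \left(4 + 60\right)^{2}\right) = 6 \left(-2 + 2 \cdot 64^{2}\right) = 6 \left(-2 + 2 \cdot 4096\right) = 6 \left(-2 + 8192\right) = 6 \cdot 8190 = 49140$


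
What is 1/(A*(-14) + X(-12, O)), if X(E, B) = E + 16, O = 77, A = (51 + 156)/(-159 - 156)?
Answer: 5/66 ≈ 0.075758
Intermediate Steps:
A = -23/35 (A = 207/(-315) = 207*(-1/315) = -23/35 ≈ -0.65714)
X(E, B) = 16 + E
1/(A*(-14) + X(-12, O)) = 1/(-23/35*(-14) + (16 - 12)) = 1/(46/5 + 4) = 1/(66/5) = 5/66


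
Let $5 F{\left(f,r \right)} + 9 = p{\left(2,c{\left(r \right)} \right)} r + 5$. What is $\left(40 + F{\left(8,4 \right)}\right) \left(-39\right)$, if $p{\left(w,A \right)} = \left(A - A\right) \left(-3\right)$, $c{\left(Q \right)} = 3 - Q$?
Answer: $- \frac{7644}{5} \approx -1528.8$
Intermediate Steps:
$p{\left(w,A \right)} = 0$ ($p{\left(w,A \right)} = 0 \left(-3\right) = 0$)
$F{\left(f,r \right)} = - \frac{4}{5}$ ($F{\left(f,r \right)} = - \frac{9}{5} + \frac{0 r + 5}{5} = - \frac{9}{5} + \frac{0 + 5}{5} = - \frac{9}{5} + \frac{1}{5} \cdot 5 = - \frac{9}{5} + 1 = - \frac{4}{5}$)
$\left(40 + F{\left(8,4 \right)}\right) \left(-39\right) = \left(40 - \frac{4}{5}\right) \left(-39\right) = \frac{196}{5} \left(-39\right) = - \frac{7644}{5}$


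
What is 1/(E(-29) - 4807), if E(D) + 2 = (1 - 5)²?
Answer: -1/4793 ≈ -0.00020864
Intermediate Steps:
E(D) = 14 (E(D) = -2 + (1 - 5)² = -2 + (-4)² = -2 + 16 = 14)
1/(E(-29) - 4807) = 1/(14 - 4807) = 1/(-4793) = -1/4793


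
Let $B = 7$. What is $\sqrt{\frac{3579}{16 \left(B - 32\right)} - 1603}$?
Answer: $\frac{i \sqrt{644779}}{20} \approx 40.149 i$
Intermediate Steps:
$\sqrt{\frac{3579}{16 \left(B - 32\right)} - 1603} = \sqrt{\frac{3579}{16 \left(7 - 32\right)} - 1603} = \sqrt{\frac{3579}{16 \left(-25\right)} - 1603} = \sqrt{\frac{3579}{-400} - 1603} = \sqrt{3579 \left(- \frac{1}{400}\right) - 1603} = \sqrt{- \frac{3579}{400} - 1603} = \sqrt{- \frac{644779}{400}} = \frac{i \sqrt{644779}}{20}$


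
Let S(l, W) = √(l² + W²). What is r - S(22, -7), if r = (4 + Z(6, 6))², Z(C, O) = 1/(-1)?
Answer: 9 - √533 ≈ -14.087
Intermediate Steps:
Z(C, O) = -1
S(l, W) = √(W² + l²)
r = 9 (r = (4 - 1)² = 3² = 9)
r - S(22, -7) = 9 - √((-7)² + 22²) = 9 - √(49 + 484) = 9 - √533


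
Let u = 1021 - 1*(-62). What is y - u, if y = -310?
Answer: -1393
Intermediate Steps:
u = 1083 (u = 1021 + 62 = 1083)
y - u = -310 - 1*1083 = -310 - 1083 = -1393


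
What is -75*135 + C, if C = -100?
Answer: -10225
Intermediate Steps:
-75*135 + C = -75*135 - 100 = -10125 - 100 = -10225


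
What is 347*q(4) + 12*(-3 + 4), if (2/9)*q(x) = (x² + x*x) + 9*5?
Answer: 240495/2 ≈ 1.2025e+5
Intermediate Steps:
q(x) = 405/2 + 9*x² (q(x) = 9*((x² + x*x) + 9*5)/2 = 9*((x² + x²) + 45)/2 = 9*(2*x² + 45)/2 = 9*(45 + 2*x²)/2 = 405/2 + 9*x²)
347*q(4) + 12*(-3 + 4) = 347*(405/2 + 9*4²) + 12*(-3 + 4) = 347*(405/2 + 9*16) + 12*1 = 347*(405/2 + 144) + 12 = 347*(693/2) + 12 = 240471/2 + 12 = 240495/2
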